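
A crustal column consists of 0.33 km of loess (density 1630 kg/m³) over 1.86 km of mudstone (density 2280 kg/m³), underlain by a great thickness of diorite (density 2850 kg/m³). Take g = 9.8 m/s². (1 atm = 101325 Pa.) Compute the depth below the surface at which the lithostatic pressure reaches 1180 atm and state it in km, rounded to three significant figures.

Pressure at base of upper layers: 1630×9.8×330 + 2280×9.8×1860 = 4.683×10^7 Pa = 462.2 atm
Remaining pressure to be supplied by diorite: 1.196×10^8 − 4.683×10^7 = 7.273×10^7 Pa
Additional depth in diorite = 7.273×10^7 Pa / (2850 kg/m³ × 9.8 m/s²) = 2604.1 m
Total depth = 2190 m + 2604.1 m = 4794.1 m
= 4.7941 km

4.79 km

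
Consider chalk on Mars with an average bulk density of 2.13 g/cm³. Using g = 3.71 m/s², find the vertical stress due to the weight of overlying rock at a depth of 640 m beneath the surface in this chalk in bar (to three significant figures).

chalk: 2130 kg/m³ × 3.71 m/s² × 640 m = 5.057×10^6 Pa = 50.57 bar

50.6 bar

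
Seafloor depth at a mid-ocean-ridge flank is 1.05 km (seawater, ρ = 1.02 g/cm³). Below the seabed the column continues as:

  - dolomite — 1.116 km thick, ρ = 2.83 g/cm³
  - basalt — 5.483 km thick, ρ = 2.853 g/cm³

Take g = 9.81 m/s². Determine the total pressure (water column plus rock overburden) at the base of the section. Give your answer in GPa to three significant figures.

0.195 GPa

seawater: 1020 kg/m³ × 9.81 m/s² × 1050 m = 1.051×10^7 Pa = 0.01051 GPa
dolomite: 2830 kg/m³ × 9.81 m/s² × 1116 m = 3.098×10^7 Pa = 0.03098 GPa
basalt: 2853 kg/m³ × 9.81 m/s² × 5483 m = 1.535×10^8 Pa = 0.1535 GPa
Total = 0.01051 + 0.03098 + 0.1535 = 0.19495 GPa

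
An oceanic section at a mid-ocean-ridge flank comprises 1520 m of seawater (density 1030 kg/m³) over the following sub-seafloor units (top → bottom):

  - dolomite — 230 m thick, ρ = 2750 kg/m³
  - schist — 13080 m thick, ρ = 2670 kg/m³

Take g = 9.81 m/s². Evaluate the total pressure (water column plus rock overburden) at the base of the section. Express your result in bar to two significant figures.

3600 bar

seawater: 1030 kg/m³ × 9.81 m/s² × 1520 m = 1.536×10^7 Pa = 153.6 bar
dolomite: 2750 kg/m³ × 9.81 m/s² × 230 m = 6.205×10^6 Pa = 62.05 bar
schist: 2670 kg/m³ × 9.81 m/s² × 13080 m = 3.426×10^8 Pa = 3426 bar
Total = 153.6 + 62.05 + 3426 = 3641.6 bar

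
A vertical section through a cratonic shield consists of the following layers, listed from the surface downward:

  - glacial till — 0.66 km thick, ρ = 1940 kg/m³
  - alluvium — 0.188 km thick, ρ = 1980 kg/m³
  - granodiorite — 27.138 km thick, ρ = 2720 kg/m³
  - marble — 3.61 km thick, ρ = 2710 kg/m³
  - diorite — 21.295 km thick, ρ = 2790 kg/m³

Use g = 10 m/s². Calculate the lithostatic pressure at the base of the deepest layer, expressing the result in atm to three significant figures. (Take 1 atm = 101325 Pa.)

glacial till: 1940 kg/m³ × 10 m/s² × 660 m = 1.280×10^7 Pa = 126.4 atm
alluvium: 1980 kg/m³ × 10 m/s² × 188 m = 3.722×10^6 Pa = 36.74 atm
granodiorite: 2720 kg/m³ × 10 m/s² × 27138 m = 7.382×10^8 Pa = 7285 atm
marble: 2710 kg/m³ × 10 m/s² × 3610 m = 9.783×10^7 Pa = 965.5 atm
diorite: 2790 kg/m³ × 10 m/s² × 21295 m = 5.941×10^8 Pa = 5864 atm
Total = 126.4 + 36.74 + 7285 + 965.5 + 5864 = 14277 atm

14300 atm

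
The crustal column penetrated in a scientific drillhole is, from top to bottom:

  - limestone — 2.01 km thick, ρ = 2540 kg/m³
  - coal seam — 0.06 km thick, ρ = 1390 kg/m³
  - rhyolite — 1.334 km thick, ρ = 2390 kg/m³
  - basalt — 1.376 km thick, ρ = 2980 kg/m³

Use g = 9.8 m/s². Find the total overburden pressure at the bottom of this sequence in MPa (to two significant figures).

limestone: 2540 kg/m³ × 9.8 m/s² × 2010 m = 5.003×10^7 Pa = 50.03 MPa
coal seam: 1390 kg/m³ × 9.8 m/s² × 60 m = 8.173×10^5 Pa = 0.8173 MPa
rhyolite: 2390 kg/m³ × 9.8 m/s² × 1334 m = 3.124×10^7 Pa = 31.24 MPa
basalt: 2980 kg/m³ × 9.8 m/s² × 1376 m = 4.018×10^7 Pa = 40.18 MPa
Total = 50.03 + 0.8173 + 31.24 + 40.18 = 122.28 MPa

120 MPa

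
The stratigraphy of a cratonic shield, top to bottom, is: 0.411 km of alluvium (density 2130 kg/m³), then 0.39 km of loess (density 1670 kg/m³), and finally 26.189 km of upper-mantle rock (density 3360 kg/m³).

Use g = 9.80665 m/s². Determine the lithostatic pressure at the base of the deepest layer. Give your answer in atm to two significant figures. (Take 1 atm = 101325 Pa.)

8700 atm

alluvium: 2130 kg/m³ × 9.80665 m/s² × 411 m = 8.585×10^6 Pa = 84.73 atm
loess: 1670 kg/m³ × 9.80665 m/s² × 390 m = 6.387×10^6 Pa = 63.04 atm
upper-mantle rock: 3360 kg/m³ × 9.80665 m/s² × 26189 m = 8.629×10^8 Pa = 8517 atm
Total = 84.73 + 63.04 + 8517 = 8664.3 atm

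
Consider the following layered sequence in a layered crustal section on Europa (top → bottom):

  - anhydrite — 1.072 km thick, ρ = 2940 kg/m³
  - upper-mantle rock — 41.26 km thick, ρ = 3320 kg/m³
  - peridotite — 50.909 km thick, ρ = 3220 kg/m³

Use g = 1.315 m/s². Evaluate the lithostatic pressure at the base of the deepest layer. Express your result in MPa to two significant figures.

anhydrite: 2940 kg/m³ × 1.315 m/s² × 1072 m = 4.144×10^6 Pa = 4.144 MPa
upper-mantle rock: 3320 kg/m³ × 1.315 m/s² × 41260 m = 1.801×10^8 Pa = 180.1 MPa
peridotite: 3220 kg/m³ × 1.315 m/s² × 50909 m = 2.156×10^8 Pa = 215.6 MPa
Total = 4.144 + 180.1 + 215.6 = 399.84 MPa

400 MPa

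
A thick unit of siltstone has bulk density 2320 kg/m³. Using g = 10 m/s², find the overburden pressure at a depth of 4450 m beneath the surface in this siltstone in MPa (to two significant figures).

100 MPa

siltstone: 2320 kg/m³ × 10 m/s² × 4450 m = 1.032×10^8 Pa = 103.2 MPa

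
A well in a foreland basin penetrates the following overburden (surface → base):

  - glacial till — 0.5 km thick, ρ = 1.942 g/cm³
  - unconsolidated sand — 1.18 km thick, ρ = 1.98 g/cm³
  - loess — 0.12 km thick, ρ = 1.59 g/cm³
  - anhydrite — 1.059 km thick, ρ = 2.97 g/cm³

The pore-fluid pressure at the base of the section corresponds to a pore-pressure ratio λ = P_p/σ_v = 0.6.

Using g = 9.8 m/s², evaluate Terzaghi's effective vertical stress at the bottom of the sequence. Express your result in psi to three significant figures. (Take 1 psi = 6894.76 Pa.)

Overburden (lithostatic) stress σ_v:
glacial till: 1942 kg/m³ × 9.8 m/s² × 500 m = 9.516×10^6 Pa = 9.516 MPa
unconsolidated sand: 1980 kg/m³ × 9.8 m/s² × 1180 m = 2.290×10^7 Pa = 22.90 MPa
loess: 1590 kg/m³ × 9.8 m/s² × 120 m = 1.870×10^6 Pa = 1.870 MPa
anhydrite: 2970 kg/m³ × 9.8 m/s² × 1059 m = 3.082×10^7 Pa = 30.82 MPa
Total = 9.516 + 22.90 + 1.870 + 30.82 = 65.106 MPa
Pore pressure P_p = λ·σ_v = 0.6 × 65.11 MPa = 39.06 MPa
Effective stress σ' = σ_v − P_p = 65.11 − 39.06 = 26.042 MPa = 3777.1 psi

3780 psi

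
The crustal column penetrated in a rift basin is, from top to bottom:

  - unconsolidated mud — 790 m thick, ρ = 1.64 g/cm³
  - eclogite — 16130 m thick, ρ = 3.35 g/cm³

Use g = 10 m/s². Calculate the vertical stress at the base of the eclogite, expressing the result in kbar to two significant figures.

5.5 kbar

unconsolidated mud: 1640 kg/m³ × 10 m/s² × 790 m = 1.296×10^7 Pa = 0.1296 kbar
eclogite: 3350 kg/m³ × 10 m/s² × 16130 m = 5.404×10^8 Pa = 5.404 kbar
Total = 0.1296 + 5.404 = 5.5331 kbar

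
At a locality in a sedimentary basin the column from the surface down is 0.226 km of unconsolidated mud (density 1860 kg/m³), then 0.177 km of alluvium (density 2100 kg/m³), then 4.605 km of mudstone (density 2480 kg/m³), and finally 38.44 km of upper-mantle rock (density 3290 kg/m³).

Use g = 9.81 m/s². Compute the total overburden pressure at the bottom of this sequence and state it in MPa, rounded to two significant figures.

1400 MPa

unconsolidated mud: 1860 kg/m³ × 9.81 m/s² × 226 m = 4.124×10^6 Pa = 4.124 MPa
alluvium: 2100 kg/m³ × 9.81 m/s² × 177 m = 3.646×10^6 Pa = 3.646 MPa
mudstone: 2480 kg/m³ × 9.81 m/s² × 4605 m = 1.120×10^8 Pa = 112.0 MPa
upper-mantle rock: 3290 kg/m³ × 9.81 m/s² × 38440 m = 1.241×10^9 Pa = 1241 MPa
Total = 4.124 + 3.646 + 112.0 + 1241 = 1360.5 MPa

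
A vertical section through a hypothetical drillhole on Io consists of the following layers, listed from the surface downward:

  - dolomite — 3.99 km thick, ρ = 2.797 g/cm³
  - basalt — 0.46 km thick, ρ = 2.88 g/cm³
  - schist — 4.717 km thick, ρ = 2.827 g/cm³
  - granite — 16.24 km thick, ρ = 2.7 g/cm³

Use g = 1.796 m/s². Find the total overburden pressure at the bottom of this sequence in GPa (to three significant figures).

0.125 GPa

dolomite: 2797 kg/m³ × 1.796 m/s² × 3990 m = 2.004×10^7 Pa = 0.02004 GPa
basalt: 2880 kg/m³ × 1.796 m/s² × 460 m = 2.379×10^6 Pa = 2.379×10^-3 GPa
schist: 2827 kg/m³ × 1.796 m/s² × 4717 m = 2.395×10^7 Pa = 0.02395 GPa
granite: 2700 kg/m³ × 1.796 m/s² × 16240 m = 7.875×10^7 Pa = 0.07875 GPa
Total = 0.02004 + 2.379×10^-3 + 0.02395 + 0.07875 = 0.12512 GPa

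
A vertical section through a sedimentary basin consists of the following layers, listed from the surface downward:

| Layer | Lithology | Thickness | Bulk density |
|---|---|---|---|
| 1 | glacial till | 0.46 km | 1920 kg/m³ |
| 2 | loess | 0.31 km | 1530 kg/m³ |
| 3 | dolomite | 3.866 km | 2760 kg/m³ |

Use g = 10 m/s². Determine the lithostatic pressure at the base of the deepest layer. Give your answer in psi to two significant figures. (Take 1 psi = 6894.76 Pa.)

17000 psi

glacial till: 1920 kg/m³ × 10 m/s² × 460 m = 8.832×10^6 Pa = 1281 psi
loess: 1530 kg/m³ × 10 m/s² × 310 m = 4.743×10^6 Pa = 687.9 psi
dolomite: 2760 kg/m³ × 10 m/s² × 3866 m = 1.067×10^8 Pa = 15476 psi
Total = 1281 + 687.9 + 15476 = 17445 psi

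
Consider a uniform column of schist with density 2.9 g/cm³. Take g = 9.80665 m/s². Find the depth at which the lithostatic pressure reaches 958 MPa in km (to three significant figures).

h = P/(ρg) = 958 MPa / (2900 kg/m³ × 9.80665 m/s²) = 9.580×10^8 Pa / 28439 Pa/m = 33686 m
= 33.686 km

33.7 km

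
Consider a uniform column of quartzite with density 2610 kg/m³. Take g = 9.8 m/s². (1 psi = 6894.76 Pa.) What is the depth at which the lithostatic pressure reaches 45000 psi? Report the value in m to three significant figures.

12100 m

h = P/(ρg) = 45000 psi / (2610 kg/m³ × 9.8 m/s²) = 3.103×10^8 Pa / 25578 Pa/m = 12130 m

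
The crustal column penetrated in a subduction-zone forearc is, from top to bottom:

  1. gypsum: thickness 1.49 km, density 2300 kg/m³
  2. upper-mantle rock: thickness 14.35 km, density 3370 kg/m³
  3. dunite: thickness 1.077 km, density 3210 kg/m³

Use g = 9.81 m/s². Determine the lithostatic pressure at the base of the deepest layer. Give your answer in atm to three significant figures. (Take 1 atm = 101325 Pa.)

5350 atm

gypsum: 2300 kg/m³ × 9.81 m/s² × 1490 m = 3.362×10^7 Pa = 331.8 atm
upper-mantle rock: 3370 kg/m³ × 9.81 m/s² × 14350 m = 4.744×10^8 Pa = 4682 atm
dunite: 3210 kg/m³ × 9.81 m/s² × 1077 m = 3.391×10^7 Pa = 334.7 atm
Total = 331.8 + 4682 + 334.7 = 5348.5 atm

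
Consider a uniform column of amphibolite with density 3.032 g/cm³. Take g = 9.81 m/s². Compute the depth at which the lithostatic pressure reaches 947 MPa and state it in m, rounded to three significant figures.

31800 m

h = P/(ρg) = 947 MPa / (3032 kg/m³ × 9.81 m/s²) = 9.470×10^8 Pa / 29744 Pa/m = 31838 m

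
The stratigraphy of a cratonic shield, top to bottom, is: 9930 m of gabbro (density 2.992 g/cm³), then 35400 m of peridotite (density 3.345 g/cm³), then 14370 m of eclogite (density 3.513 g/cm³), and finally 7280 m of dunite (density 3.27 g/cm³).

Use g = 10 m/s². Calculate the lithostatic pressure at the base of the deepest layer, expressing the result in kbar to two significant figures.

22 kbar

gabbro: 2992 kg/m³ × 10 m/s² × 9930 m = 2.971×10^8 Pa = 2.971 kbar
peridotite: 3345 kg/m³ × 10 m/s² × 35400 m = 1.184×10^9 Pa = 11.84 kbar
eclogite: 3513 kg/m³ × 10 m/s² × 14370 m = 5.048×10^8 Pa = 5.048 kbar
dunite: 3270 kg/m³ × 10 m/s² × 7280 m = 2.381×10^8 Pa = 2.381 kbar
Total = 2.971 + 11.84 + 5.048 + 2.381 = 22.241 kbar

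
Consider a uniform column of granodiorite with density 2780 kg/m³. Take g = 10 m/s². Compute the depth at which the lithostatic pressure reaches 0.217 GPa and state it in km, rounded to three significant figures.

7.81 km

h = P/(ρg) = 0.217 GPa / (2780 kg/m³ × 10 m/s²) = 2.170×10^8 Pa / 27800 Pa/m = 7805.8 m
= 7.8058 km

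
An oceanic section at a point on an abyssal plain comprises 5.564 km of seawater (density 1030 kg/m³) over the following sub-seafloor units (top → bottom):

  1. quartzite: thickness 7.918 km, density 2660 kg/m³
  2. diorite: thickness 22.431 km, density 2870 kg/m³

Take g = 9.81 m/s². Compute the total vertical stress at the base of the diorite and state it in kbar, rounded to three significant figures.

8.94 kbar

seawater: 1030 kg/m³ × 9.81 m/s² × 5564 m = 5.622×10^7 Pa = 0.5622 kbar
quartzite: 2660 kg/m³ × 9.81 m/s² × 7918 m = 2.066×10^8 Pa = 2.066 kbar
diorite: 2870 kg/m³ × 9.81 m/s² × 22431 m = 6.315×10^8 Pa = 6.315 kbar
Total = 0.5622 + 2.066 + 6.315 = 8.9438 kbar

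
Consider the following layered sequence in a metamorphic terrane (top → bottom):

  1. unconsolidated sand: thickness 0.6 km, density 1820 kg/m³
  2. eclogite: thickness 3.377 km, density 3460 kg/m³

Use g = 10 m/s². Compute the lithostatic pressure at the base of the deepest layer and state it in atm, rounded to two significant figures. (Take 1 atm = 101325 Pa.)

unconsolidated sand: 1820 kg/m³ × 10 m/s² × 600 m = 1.092×10^7 Pa = 107.8 atm
eclogite: 3460 kg/m³ × 10 m/s² × 3377 m = 1.168×10^8 Pa = 1153 atm
Total = 107.8 + 1153 = 1260.9 atm

1300 atm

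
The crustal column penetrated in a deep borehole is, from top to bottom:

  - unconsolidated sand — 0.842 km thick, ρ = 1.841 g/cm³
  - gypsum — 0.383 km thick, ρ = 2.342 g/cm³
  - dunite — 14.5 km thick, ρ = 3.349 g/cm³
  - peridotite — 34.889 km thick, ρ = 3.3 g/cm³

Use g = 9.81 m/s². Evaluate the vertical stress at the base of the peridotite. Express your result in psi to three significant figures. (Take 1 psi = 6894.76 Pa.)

unconsolidated sand: 1841 kg/m³ × 9.81 m/s² × 842 m = 1.521×10^7 Pa = 2206 psi
gypsum: 2342 kg/m³ × 9.81 m/s² × 383 m = 8.799×10^6 Pa = 1276 psi
dunite: 3349 kg/m³ × 9.81 m/s² × 14500 m = 4.764×10^8 Pa = 69093 psi
peridotite: 3300 kg/m³ × 9.81 m/s² × 34889 m = 1.129×10^9 Pa = 1.638×10^5 psi
Total = 2206 + 1276 + 69093 + 1.638×10^5 = 2.3639×10^5 psi

236000 psi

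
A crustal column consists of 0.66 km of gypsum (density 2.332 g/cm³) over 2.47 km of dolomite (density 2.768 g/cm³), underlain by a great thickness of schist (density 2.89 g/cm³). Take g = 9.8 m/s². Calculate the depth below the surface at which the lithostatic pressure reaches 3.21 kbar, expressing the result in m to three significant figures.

11600 m

Pressure at base of upper layers: 2332×9.8×660 + 2768×9.8×2470 = 8.209×10^7 Pa = 0.8209 kbar
Remaining pressure to be supplied by schist: 3.210×10^8 − 8.209×10^7 = 2.389×10^8 Pa
Additional depth in schist = 2.389×10^8 Pa / (2890 kg/m³ × 9.8 m/s²) = 8435.6 m
Total depth = 3130 m + 8435.6 m = 11566 m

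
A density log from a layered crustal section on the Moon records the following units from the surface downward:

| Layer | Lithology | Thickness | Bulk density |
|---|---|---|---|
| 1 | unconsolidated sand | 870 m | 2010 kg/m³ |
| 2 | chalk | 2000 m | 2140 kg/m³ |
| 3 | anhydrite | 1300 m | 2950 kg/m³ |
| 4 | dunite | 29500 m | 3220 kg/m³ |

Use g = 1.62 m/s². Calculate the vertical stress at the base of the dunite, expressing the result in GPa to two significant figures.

0.17 GPa

unconsolidated sand: 2010 kg/m³ × 1.62 m/s² × 870 m = 2.833×10^6 Pa = 2.833×10^-3 GPa
chalk: 2140 kg/m³ × 1.62 m/s² × 2000 m = 6.934×10^6 Pa = 6.934×10^-3 GPa
anhydrite: 2950 kg/m³ × 1.62 m/s² × 1300 m = 6.213×10^6 Pa = 6.213×10^-3 GPa
dunite: 3220 kg/m³ × 1.62 m/s² × 29500 m = 1.539×10^8 Pa = 0.1539 GPa
Total = 2.833×10^-3 + 6.934×10^-3 + 6.213×10^-3 + 0.1539 = 0.16986 GPa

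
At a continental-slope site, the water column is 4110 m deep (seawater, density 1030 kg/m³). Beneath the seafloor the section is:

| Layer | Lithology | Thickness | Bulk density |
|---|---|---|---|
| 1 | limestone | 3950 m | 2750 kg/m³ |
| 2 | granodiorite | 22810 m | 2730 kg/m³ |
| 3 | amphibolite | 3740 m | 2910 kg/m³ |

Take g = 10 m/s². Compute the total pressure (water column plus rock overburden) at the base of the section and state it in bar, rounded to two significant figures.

seawater: 1030 kg/m³ × 10 m/s² × 4110 m = 4.233×10^7 Pa = 423.3 bar
limestone: 2750 kg/m³ × 10 m/s² × 3950 m = 1.086×10^8 Pa = 1086 bar
granodiorite: 2730 kg/m³ × 10 m/s² × 22810 m = 6.227×10^8 Pa = 6227 bar
amphibolite: 2910 kg/m³ × 10 m/s² × 3740 m = 1.088×10^8 Pa = 1088 bar
Total = 423.3 + 1086 + 6227 + 1088 = 8825.0 bar

8800 bar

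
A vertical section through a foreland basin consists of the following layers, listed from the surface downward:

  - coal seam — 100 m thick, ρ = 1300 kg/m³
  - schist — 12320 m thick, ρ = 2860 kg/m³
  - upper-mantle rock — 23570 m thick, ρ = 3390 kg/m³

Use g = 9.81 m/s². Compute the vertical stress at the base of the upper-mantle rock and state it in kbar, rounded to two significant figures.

11 kbar

coal seam: 1300 kg/m³ × 9.81 m/s² × 100 m = 1.275×10^6 Pa = 0.01275 kbar
schist: 2860 kg/m³ × 9.81 m/s² × 12320 m = 3.457×10^8 Pa = 3.457 kbar
upper-mantle rock: 3390 kg/m³ × 9.81 m/s² × 23570 m = 7.838×10^8 Pa = 7.838 kbar
Total = 0.01275 + 3.457 + 7.838 = 11.308 kbar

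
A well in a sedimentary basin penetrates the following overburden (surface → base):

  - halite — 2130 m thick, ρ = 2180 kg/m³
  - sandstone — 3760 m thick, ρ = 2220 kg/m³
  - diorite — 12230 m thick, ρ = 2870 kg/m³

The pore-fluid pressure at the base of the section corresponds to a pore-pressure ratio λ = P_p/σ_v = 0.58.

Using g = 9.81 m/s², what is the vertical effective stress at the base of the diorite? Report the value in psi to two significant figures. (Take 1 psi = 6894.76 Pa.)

29000 psi

Overburden (lithostatic) stress σ_v:
halite: 2180 kg/m³ × 9.81 m/s² × 2130 m = 4.555×10^7 Pa = 45.55 MPa
sandstone: 2220 kg/m³ × 9.81 m/s² × 3760 m = 8.189×10^7 Pa = 81.89 MPa
diorite: 2870 kg/m³ × 9.81 m/s² × 12230 m = 3.443×10^8 Pa = 344.3 MPa
Total = 45.55 + 81.89 + 344.3 = 471.77 MPa
Pore pressure P_p = λ·σ_v = 0.58 × 471.8 MPa = 273.6 MPa
Effective stress σ' = σ_v − P_p = 471.8 − 273.6 = 198.14 MPa = 28738 psi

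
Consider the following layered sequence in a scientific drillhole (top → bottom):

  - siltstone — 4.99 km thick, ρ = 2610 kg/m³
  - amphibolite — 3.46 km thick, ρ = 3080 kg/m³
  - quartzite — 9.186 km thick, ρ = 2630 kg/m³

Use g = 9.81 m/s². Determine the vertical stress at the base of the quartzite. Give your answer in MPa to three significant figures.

siltstone: 2610 kg/m³ × 9.81 m/s² × 4990 m = 1.278×10^8 Pa = 127.8 MPa
amphibolite: 3080 kg/m³ × 9.81 m/s² × 3460 m = 1.045×10^8 Pa = 104.5 MPa
quartzite: 2630 kg/m³ × 9.81 m/s² × 9186 m = 2.370×10^8 Pa = 237.0 MPa
Total = 127.8 + 104.5 + 237.0 = 469.31 MPa

469 MPa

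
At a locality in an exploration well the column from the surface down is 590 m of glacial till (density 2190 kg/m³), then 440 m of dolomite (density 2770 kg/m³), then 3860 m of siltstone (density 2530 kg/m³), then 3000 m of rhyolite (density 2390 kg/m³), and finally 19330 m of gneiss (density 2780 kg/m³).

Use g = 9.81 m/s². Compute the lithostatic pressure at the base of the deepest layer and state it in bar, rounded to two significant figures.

7200 bar

glacial till: 2190 kg/m³ × 9.81 m/s² × 590 m = 1.268×10^7 Pa = 126.8 bar
dolomite: 2770 kg/m³ × 9.81 m/s² × 440 m = 1.196×10^7 Pa = 119.6 bar
siltstone: 2530 kg/m³ × 9.81 m/s² × 3860 m = 9.580×10^7 Pa = 958.0 bar
rhyolite: 2390 kg/m³ × 9.81 m/s² × 3000 m = 7.034×10^7 Pa = 703.4 bar
gneiss: 2780 kg/m³ × 9.81 m/s² × 19330 m = 5.272×10^8 Pa = 5272 bar
Total = 126.8 + 119.6 + 958.0 + 703.4 + 5272 = 7179.4 bar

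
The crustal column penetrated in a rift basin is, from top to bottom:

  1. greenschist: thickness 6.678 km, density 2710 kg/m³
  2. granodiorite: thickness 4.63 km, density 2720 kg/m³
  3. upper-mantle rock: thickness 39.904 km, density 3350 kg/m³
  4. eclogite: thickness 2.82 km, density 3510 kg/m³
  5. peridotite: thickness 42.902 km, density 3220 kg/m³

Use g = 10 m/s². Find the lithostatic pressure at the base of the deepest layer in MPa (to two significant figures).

greenschist: 2710 kg/m³ × 10 m/s² × 6678 m = 1.810×10^8 Pa = 181.0 MPa
granodiorite: 2720 kg/m³ × 10 m/s² × 4630 m = 1.259×10^8 Pa = 125.9 MPa
upper-mantle rock: 3350 kg/m³ × 10 m/s² × 39904 m = 1.337×10^9 Pa = 1337 MPa
eclogite: 3510 kg/m³ × 10 m/s² × 2820 m = 9.898×10^7 Pa = 98.98 MPa
peridotite: 3220 kg/m³ × 10 m/s² × 42902 m = 1.381×10^9 Pa = 1381 MPa
Total = 181.0 + 125.9 + 1337 + 98.98 + 1381 = 3124.1 MPa

3100 MPa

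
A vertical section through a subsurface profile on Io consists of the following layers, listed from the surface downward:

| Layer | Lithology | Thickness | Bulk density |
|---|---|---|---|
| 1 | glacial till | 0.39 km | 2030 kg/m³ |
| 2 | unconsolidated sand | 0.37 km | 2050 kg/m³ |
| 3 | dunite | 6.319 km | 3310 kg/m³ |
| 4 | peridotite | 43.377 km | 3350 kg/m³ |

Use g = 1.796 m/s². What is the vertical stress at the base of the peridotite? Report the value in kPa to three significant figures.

301000 kPa

glacial till: 2030 kg/m³ × 1.796 m/s² × 390 m = 1.422×10^6 Pa = 1422 kPa
unconsolidated sand: 2050 kg/m³ × 1.796 m/s² × 370 m = 1.362×10^6 Pa = 1362 kPa
dunite: 3310 kg/m³ × 1.796 m/s² × 6319 m = 3.756×10^7 Pa = 37565 kPa
peridotite: 3350 kg/m³ × 1.796 m/s² × 43377 m = 2.610×10^8 Pa = 2.610×10^5 kPa
Total = 1422 + 1362 + 37565 + 2.610×10^5 = 3.0133×10^5 kPa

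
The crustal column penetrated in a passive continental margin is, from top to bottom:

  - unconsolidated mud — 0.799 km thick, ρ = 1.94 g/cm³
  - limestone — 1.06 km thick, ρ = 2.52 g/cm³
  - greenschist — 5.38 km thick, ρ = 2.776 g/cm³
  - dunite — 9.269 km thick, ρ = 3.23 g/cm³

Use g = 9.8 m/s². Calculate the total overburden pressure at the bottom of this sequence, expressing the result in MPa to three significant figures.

unconsolidated mud: 1940 kg/m³ × 9.8 m/s² × 799 m = 1.519×10^7 Pa = 15.19 MPa
limestone: 2520 kg/m³ × 9.8 m/s² × 1060 m = 2.618×10^7 Pa = 26.18 MPa
greenschist: 2776 kg/m³ × 9.8 m/s² × 5380 m = 1.464×10^8 Pa = 146.4 MPa
dunite: 3230 kg/m³ × 9.8 m/s² × 9269 m = 2.934×10^8 Pa = 293.4 MPa
Total = 15.19 + 26.18 + 146.4 + 293.4 = 481.13 MPa

481 MPa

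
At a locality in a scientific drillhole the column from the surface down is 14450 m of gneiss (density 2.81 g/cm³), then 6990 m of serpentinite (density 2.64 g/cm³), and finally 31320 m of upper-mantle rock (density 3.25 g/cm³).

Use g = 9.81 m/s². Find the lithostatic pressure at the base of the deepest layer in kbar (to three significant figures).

gneiss: 2810 kg/m³ × 9.81 m/s² × 14450 m = 3.983×10^8 Pa = 3.983 kbar
serpentinite: 2640 kg/m³ × 9.81 m/s² × 6990 m = 1.810×10^8 Pa = 1.810 kbar
upper-mantle rock: 3250 kg/m³ × 9.81 m/s² × 31320 m = 9.986×10^8 Pa = 9.986 kbar
Total = 3.983 + 1.810 + 9.986 = 15.779 kbar

15.8 kbar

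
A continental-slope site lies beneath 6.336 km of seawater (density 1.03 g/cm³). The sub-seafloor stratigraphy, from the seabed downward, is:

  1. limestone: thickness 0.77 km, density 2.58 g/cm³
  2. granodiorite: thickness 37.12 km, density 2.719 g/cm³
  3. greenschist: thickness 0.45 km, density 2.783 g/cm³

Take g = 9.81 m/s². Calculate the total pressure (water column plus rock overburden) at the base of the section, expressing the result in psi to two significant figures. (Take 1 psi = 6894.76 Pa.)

seawater: 1030 kg/m³ × 9.81 m/s² × 6336 m = 6.402×10^7 Pa = 9285 psi
limestone: 2580 kg/m³ × 9.81 m/s² × 770 m = 1.949×10^7 Pa = 2827 psi
granodiorite: 2719 kg/m³ × 9.81 m/s² × 37120 m = 9.901×10^8 Pa = 1.436×10^5 psi
greenschist: 2783 kg/m³ × 9.81 m/s² × 450 m = 1.229×10^7 Pa = 1782 psi
Total = 9285 + 2827 + 1.436×10^5 + 1782 = 1.5750×10^5 psi

160000 psi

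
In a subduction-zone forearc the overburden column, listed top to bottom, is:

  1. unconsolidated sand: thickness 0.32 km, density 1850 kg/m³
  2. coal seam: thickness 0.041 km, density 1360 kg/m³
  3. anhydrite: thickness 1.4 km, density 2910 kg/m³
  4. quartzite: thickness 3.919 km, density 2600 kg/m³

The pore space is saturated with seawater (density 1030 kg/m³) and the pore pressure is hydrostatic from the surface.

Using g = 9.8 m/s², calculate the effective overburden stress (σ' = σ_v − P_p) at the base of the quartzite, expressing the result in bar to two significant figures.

Overburden (lithostatic) stress σ_v:
unconsolidated sand: 1850 kg/m³ × 9.8 m/s² × 320 m = 5.802×10^6 Pa = 5.802 MPa
coal seam: 1360 kg/m³ × 9.8 m/s² × 41 m = 5.464×10^5 Pa = 0.5464 MPa
anhydrite: 2910 kg/m³ × 9.8 m/s² × 1400 m = 3.993×10^7 Pa = 39.93 MPa
quartzite: 2600 kg/m³ × 9.8 m/s² × 3919 m = 9.986×10^7 Pa = 99.86 MPa
Total = 5.802 + 0.5464 + 39.93 + 99.86 = 146.13 MPa
Pore pressure P_p = 1030 kg/m³ × 9.8 m/s² × 5680 m = 5.733×10^7 Pa = 57.33 MPa
Effective stress σ' = σ_v − P_p = 146.1 − 57.33 = 88.795 MPa = 887.95 bar

890 bar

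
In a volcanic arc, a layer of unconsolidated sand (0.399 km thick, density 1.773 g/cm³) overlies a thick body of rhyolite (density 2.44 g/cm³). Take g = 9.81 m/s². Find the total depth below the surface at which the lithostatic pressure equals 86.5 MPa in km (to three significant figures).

Pressure at base of upper layers: 1773×9.81×399 = 6.940×10^6 Pa = 6.940 MPa
Remaining pressure to be supplied by rhyolite: 8.650×10^7 − 6.940×10^6 = 7.956×10^7 Pa
Additional depth in rhyolite = 7.956×10^7 Pa / (2440 kg/m³ × 9.81 m/s²) = 3323.8 m
Total depth = 399 m + 3323.8 m = 3722.8 m
= 3.7228 km

3.72 km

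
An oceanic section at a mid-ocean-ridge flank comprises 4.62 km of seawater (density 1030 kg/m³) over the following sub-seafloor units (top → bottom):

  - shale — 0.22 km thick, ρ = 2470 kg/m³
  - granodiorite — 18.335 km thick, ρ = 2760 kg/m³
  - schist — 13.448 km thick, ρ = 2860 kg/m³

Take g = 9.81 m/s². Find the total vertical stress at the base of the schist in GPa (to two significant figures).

0.93 GPa

seawater: 1030 kg/m³ × 9.81 m/s² × 4620 m = 4.668×10^7 Pa = 0.04668 GPa
shale: 2470 kg/m³ × 9.81 m/s² × 220 m = 5.331×10^6 Pa = 5.331×10^-3 GPa
granodiorite: 2760 kg/m³ × 9.81 m/s² × 18335 m = 4.964×10^8 Pa = 0.4964 GPa
schist: 2860 kg/m³ × 9.81 m/s² × 13448 m = 3.773×10^8 Pa = 0.3773 GPa
Total = 0.04668 + 5.331×10^-3 + 0.4964 + 0.3773 = 0.92575 GPa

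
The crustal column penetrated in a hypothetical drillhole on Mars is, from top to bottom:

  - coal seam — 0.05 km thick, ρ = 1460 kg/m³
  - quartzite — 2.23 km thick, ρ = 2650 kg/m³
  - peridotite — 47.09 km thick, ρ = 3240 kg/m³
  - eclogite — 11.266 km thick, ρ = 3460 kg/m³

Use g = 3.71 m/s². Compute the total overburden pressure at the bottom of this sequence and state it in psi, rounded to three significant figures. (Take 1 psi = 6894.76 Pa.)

coal seam: 1460 kg/m³ × 3.71 m/s² × 50 m = 2.708×10^5 Pa = 39.28 psi
quartzite: 2650 kg/m³ × 3.71 m/s² × 2230 m = 2.192×10^7 Pa = 3180 psi
peridotite: 3240 kg/m³ × 3.71 m/s² × 47090 m = 5.660×10^8 Pa = 82097 psi
eclogite: 3460 kg/m³ × 3.71 m/s² × 11266 m = 1.446×10^8 Pa = 20975 psi
Total = 39.28 + 3180 + 82097 + 20975 = 1.0629×10^5 psi

106000 psi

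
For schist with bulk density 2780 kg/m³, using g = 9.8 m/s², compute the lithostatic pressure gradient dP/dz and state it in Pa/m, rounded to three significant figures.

27200 Pa/m

dP/dz = ρg = 2780 kg/m³ × 9.8 m/s² = 27244 Pa/m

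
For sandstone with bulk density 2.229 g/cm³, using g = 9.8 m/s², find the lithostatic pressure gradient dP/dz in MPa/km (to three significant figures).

21.8 MPa/km

dP/dz = ρg = 2229 kg/m³ × 9.8 m/s² = 21844 Pa/m
= 21844 Pa/m × (1 MPa/km / 1000.0 Pa/m) = 21.844 MPa/km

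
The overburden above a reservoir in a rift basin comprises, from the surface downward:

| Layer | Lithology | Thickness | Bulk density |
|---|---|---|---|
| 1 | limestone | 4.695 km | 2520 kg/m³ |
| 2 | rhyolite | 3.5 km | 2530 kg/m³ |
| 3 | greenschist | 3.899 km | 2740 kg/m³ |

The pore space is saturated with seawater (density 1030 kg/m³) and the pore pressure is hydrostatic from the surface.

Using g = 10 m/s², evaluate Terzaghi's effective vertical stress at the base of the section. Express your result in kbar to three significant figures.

1.89 kbar

Overburden (lithostatic) stress σ_v:
limestone: 2520 kg/m³ × 10 m/s² × 4695 m = 1.183×10^8 Pa = 118.3 MPa
rhyolite: 2530 kg/m³ × 10 m/s² × 3500 m = 8.855×10^7 Pa = 88.55 MPa
greenschist: 2740 kg/m³ × 10 m/s² × 3899 m = 1.068×10^8 Pa = 106.8 MPa
Total = 118.3 + 88.55 + 106.8 = 313.70 MPa
Pore pressure P_p = 1030 kg/m³ × 10 m/s² × 12094 m = 1.246×10^8 Pa = 124.6 MPa
Effective stress σ' = σ_v − P_p = 313.7 − 124.6 = 189.13 MPa = 1.8913 kbar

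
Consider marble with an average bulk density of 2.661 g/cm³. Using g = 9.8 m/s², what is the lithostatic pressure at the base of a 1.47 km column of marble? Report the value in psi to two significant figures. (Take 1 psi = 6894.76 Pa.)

5600 psi

marble: 2661 kg/m³ × 9.8 m/s² × 1470 m = 3.833×10^7 Pa = 5560 psi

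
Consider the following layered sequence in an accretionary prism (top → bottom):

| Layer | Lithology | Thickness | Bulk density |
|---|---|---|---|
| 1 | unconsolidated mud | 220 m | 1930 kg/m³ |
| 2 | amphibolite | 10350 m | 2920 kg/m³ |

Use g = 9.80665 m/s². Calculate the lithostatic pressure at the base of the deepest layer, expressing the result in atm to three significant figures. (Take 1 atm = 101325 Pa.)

unconsolidated mud: 1930 kg/m³ × 9.80665 m/s² × 220 m = 4.164×10^6 Pa = 41.09 atm
amphibolite: 2920 kg/m³ × 9.80665 m/s² × 10350 m = 2.964×10^8 Pa = 2925 atm
Total = 41.09 + 2925 = 2966.1 atm

2970 atm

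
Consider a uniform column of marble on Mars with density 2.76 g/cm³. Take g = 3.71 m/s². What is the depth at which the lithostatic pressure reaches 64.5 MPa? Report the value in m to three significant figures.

h = P/(ρg) = 64.5 MPa / (2760 kg/m³ × 3.71 m/s²) = 6.450×10^7 Pa / 10240 Pa/m = 6299.1 m

6300 m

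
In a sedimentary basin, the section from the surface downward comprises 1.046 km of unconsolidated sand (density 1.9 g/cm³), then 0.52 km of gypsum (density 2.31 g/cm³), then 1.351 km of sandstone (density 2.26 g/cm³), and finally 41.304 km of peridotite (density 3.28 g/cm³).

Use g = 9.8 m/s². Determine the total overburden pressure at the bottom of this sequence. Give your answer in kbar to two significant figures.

14 kbar

unconsolidated sand: 1900 kg/m³ × 9.8 m/s² × 1046 m = 1.948×10^7 Pa = 0.1948 kbar
gypsum: 2310 kg/m³ × 9.8 m/s² × 520 m = 1.177×10^7 Pa = 0.1177 kbar
sandstone: 2260 kg/m³ × 9.8 m/s² × 1351 m = 2.992×10^7 Pa = 0.2992 kbar
peridotite: 3280 kg/m³ × 9.8 m/s² × 41304 m = 1.328×10^9 Pa = 13.28 kbar
Total = 0.1948 + 0.1177 + 0.2992 + 13.28 = 13.888 kbar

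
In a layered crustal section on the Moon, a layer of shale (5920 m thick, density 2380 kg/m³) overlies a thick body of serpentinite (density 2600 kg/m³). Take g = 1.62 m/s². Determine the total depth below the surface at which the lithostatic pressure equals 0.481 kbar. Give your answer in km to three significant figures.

Pressure at base of upper layers: 2380×1.62×5920 = 2.283×10^7 Pa = 0.2283 kbar
Remaining pressure to be supplied by serpentinite: 4.810×10^7 − 2.283×10^7 = 2.527×10^7 Pa
Additional depth in serpentinite = 2.527×10^7 Pa / (2600 kg/m³ × 1.62 m/s²) = 6000.7 m
Total depth = 5920 m + 6000.7 m = 11921 m
= 11.921 km

11.9 km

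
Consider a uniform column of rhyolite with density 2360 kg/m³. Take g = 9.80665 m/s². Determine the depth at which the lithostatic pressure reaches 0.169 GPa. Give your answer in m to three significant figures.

h = P/(ρg) = 0.169 GPa / (2360 kg/m³ × 9.80665 m/s²) = 1.690×10^8 Pa / 23144 Pa/m = 7302.2 m

7300 m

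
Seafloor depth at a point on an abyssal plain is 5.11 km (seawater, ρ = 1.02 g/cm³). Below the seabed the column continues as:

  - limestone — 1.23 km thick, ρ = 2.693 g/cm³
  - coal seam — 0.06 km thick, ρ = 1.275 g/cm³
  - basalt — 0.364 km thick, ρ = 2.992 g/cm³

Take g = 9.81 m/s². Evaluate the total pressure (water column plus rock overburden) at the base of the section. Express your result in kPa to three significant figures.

seawater: 1020 kg/m³ × 9.81 m/s² × 5110 m = 5.113×10^7 Pa = 51132 kPa
limestone: 2693 kg/m³ × 9.81 m/s² × 1230 m = 3.249×10^7 Pa = 32495 kPa
coal seam: 1275 kg/m³ × 9.81 m/s² × 60 m = 7.505×10^5 Pa = 750.5 kPa
basalt: 2992 kg/m³ × 9.81 m/s² × 364 m = 1.068×10^7 Pa = 10684 kPa
Total = 51132 + 32495 + 750.5 + 10684 = 95061 kPa

95100 kPa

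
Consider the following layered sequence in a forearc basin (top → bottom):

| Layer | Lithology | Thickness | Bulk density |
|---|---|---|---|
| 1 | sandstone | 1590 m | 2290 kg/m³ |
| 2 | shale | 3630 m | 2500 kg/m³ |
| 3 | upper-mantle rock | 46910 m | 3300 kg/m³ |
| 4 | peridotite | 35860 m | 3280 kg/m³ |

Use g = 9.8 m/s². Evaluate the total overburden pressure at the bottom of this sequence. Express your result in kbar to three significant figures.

27.9 kbar

sandstone: 2290 kg/m³ × 9.8 m/s² × 1590 m = 3.568×10^7 Pa = 0.3568 kbar
shale: 2500 kg/m³ × 9.8 m/s² × 3630 m = 8.893×10^7 Pa = 0.8893 kbar
upper-mantle rock: 3300 kg/m³ × 9.8 m/s² × 46910 m = 1.517×10^9 Pa = 15.17 kbar
peridotite: 3280 kg/m³ × 9.8 m/s² × 35860 m = 1.153×10^9 Pa = 11.53 kbar
Total = 0.3568 + 0.8893 + 15.17 + 11.53 = 27.944 kbar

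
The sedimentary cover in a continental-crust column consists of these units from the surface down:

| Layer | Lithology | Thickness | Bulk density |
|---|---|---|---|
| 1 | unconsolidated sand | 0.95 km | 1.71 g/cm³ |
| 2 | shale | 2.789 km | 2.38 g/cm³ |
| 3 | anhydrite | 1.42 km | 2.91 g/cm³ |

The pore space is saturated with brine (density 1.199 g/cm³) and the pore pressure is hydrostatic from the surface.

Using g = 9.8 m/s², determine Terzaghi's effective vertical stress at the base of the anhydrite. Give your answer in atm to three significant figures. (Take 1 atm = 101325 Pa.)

601 atm

Overburden (lithostatic) stress σ_v:
unconsolidated sand: 1710 kg/m³ × 9.8 m/s² × 950 m = 1.592×10^7 Pa = 15.92 MPa
shale: 2380 kg/m³ × 9.8 m/s² × 2789 m = 6.505×10^7 Pa = 65.05 MPa
anhydrite: 2910 kg/m³ × 9.8 m/s² × 1420 m = 4.050×10^7 Pa = 40.50 MPa
Total = 15.92 + 65.05 + 40.50 = 121.47 MPa
Pore pressure P_p = 1199 kg/m³ × 9.8 m/s² × 5159 m = 6.062×10^7 Pa = 60.62 MPa
Effective stress σ' = σ_v − P_p = 121.5 − 60.62 = 60.847 MPa = 600.51 atm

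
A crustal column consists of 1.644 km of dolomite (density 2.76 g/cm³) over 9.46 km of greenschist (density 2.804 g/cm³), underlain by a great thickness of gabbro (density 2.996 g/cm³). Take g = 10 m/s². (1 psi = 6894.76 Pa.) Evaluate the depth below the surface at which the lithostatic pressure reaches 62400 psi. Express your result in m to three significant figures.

Pressure at base of upper layers: 2760×10×1644 + 2804×10×9460 = 3.106×10^8 Pa = 45053 psi
Remaining pressure to be supplied by gabbro: 4.302×10^8 − 3.106×10^8 = 1.196×10^8 Pa
Additional depth in gabbro = 1.196×10^8 Pa / (2996 kg/m³ × 10 m/s²) = 3992.0 m
Total depth = 11104 m + 3992.0 m = 15096 m

15100 m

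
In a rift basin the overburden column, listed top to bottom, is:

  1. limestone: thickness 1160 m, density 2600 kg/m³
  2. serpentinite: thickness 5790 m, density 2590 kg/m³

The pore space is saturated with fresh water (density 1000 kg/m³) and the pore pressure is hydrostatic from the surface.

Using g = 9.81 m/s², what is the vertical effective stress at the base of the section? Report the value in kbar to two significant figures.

Overburden (lithostatic) stress σ_v:
limestone: 2600 kg/m³ × 9.81 m/s² × 1160 m = 2.959×10^7 Pa = 29.59 MPa
serpentinite: 2590 kg/m³ × 9.81 m/s² × 5790 m = 1.471×10^8 Pa = 147.1 MPa
Total = 29.59 + 147.1 = 176.70 MPa
Pore pressure P_p = 1000 kg/m³ × 9.81 m/s² × 6950 m = 6.818×10^7 Pa = 68.18 MPa
Effective stress σ' = σ_v − P_p = 176.7 − 68.18 = 108.52 MPa = 1.0852 kbar

1.1 kbar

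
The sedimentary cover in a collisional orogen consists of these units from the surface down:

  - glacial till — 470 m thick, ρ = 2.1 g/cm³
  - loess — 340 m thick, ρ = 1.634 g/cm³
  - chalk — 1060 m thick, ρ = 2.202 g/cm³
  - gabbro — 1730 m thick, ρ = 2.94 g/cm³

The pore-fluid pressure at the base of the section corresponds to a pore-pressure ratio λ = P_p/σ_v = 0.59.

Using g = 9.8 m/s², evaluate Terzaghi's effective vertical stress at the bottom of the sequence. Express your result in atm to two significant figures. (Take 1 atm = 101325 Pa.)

Overburden (lithostatic) stress σ_v:
glacial till: 2100 kg/m³ × 9.8 m/s² × 470 m = 9.673×10^6 Pa = 9.673 MPa
loess: 1634 kg/m³ × 9.8 m/s² × 340 m = 5.444×10^6 Pa = 5.444 MPa
chalk: 2202 kg/m³ × 9.8 m/s² × 1060 m = 2.287×10^7 Pa = 22.87 MPa
gabbro: 2940 kg/m³ × 9.8 m/s² × 1730 m = 4.984×10^7 Pa = 49.84 MPa
Total = 9.673 + 5.444 + 22.87 + 49.84 = 87.836 MPa
Pore pressure P_p = λ·σ_v = 0.59 × 87.84 MPa = 51.82 MPa
Effective stress σ' = σ_v − P_p = 87.84 − 51.82 = 36.013 MPa = 355.42 atm

360 atm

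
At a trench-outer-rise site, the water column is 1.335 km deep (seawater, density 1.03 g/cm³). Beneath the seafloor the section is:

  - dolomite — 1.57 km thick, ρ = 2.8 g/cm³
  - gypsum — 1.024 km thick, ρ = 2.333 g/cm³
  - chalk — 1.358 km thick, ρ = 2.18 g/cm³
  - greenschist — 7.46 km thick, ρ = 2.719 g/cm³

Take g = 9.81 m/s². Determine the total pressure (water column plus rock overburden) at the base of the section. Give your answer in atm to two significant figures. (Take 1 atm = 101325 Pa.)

3000 atm

seawater: 1030 kg/m³ × 9.81 m/s² × 1335 m = 1.349×10^7 Pa = 133.1 atm
dolomite: 2800 kg/m³ × 9.81 m/s² × 1570 m = 4.312×10^7 Pa = 425.6 atm
gypsum: 2333 kg/m³ × 9.81 m/s² × 1024 m = 2.344×10^7 Pa = 231.3 atm
chalk: 2180 kg/m³ × 9.81 m/s² × 1358 m = 2.904×10^7 Pa = 286.6 atm
greenschist: 2719 kg/m³ × 9.81 m/s² × 7460 m = 1.990×10^8 Pa = 1964 atm
Total = 133.1 + 425.6 + 231.3 + 286.6 + 1964 = 3040.5 atm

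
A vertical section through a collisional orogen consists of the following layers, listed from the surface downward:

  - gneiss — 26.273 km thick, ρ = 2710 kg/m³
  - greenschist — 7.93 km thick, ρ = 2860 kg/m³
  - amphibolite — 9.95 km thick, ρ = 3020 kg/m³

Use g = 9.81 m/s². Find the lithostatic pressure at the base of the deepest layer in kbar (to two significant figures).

gneiss: 2710 kg/m³ × 9.81 m/s² × 26273 m = 6.985×10^8 Pa = 6.985 kbar
greenschist: 2860 kg/m³ × 9.81 m/s² × 7930 m = 2.225×10^8 Pa = 2.225 kbar
amphibolite: 3020 kg/m³ × 9.81 m/s² × 9950 m = 2.948×10^8 Pa = 2.948 kbar
Total = 6.985 + 2.225 + 2.948 = 12.157 kbar

12 kbar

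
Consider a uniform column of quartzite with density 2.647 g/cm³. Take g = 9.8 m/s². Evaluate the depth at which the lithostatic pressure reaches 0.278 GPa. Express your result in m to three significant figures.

h = P/(ρg) = 0.278 GPa / (2647 kg/m³ × 9.8 m/s²) = 2.780×10^8 Pa / 25941 Pa/m = 10717 m

10700 m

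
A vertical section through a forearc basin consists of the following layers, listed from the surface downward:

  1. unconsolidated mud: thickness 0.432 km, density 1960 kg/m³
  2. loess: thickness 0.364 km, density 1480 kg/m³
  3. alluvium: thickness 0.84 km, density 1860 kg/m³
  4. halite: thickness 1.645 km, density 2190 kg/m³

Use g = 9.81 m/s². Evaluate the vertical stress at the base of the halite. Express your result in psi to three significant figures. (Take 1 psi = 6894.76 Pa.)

9320 psi

unconsolidated mud: 1960 kg/m³ × 9.81 m/s² × 432 m = 8.306×10^6 Pa = 1205 psi
loess: 1480 kg/m³ × 9.81 m/s² × 364 m = 5.285×10^6 Pa = 766.5 psi
alluvium: 1860 kg/m³ × 9.81 m/s² × 840 m = 1.533×10^7 Pa = 2223 psi
halite: 2190 kg/m³ × 9.81 m/s² × 1645 m = 3.534×10^7 Pa = 5126 psi
Total = 1205 + 766.5 + 2223 + 5126 = 9320.0 psi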